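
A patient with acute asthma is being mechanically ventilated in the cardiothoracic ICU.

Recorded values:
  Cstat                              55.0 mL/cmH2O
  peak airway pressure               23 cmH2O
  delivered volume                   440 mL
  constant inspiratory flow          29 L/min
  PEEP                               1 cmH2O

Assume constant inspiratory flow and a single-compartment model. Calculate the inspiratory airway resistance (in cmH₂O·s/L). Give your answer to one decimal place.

Flow: 29 L/min ÷ 60 = 0.4833 L/s.
Equation of motion (constant flow): PIP = Vt/C + R·V̇ + PEEP.
R·V̇ = PIP − Vt/C − PEEP = 23 − 440/55.0 − 1 = 23 − 8.0 − 1 = 14.0 cmH2O.
R = 14.0 / 0.4833 = 28.968 cmH2O·s/L.

29.0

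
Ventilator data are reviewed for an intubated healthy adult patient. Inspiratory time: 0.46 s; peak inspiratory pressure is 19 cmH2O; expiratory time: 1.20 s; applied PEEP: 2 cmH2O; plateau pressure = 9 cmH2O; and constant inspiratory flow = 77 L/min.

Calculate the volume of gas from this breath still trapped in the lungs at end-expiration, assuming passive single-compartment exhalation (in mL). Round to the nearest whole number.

95

Flow: 77 L/min ÷ 60 = 1.2833 L/s.
Vt = flow × Ti = 1.2833 L/s × 0.46 s × 1000 mL/L = 590.32 mL.
R = (PIP − Pplat)/V̇ = (19 − 9) / 1.2833 = 10.0/1.2833 = 7.792 cmH2O·s/L.
C = Vt/(Pplat − PEEP) = 590.32 / (9 − 2) = 590.32/7.0 = 84.331 mL/cmH2O.
τ = R × C = 7.792 × 0.08433 L/cmH2O = 0.6571 s.
Fraction remaining = e^(−Te/τ) = e^(−1.20/0.6571) = 0.161.
Trapped volume = 590.32 × 0.161 = 95.042 mL.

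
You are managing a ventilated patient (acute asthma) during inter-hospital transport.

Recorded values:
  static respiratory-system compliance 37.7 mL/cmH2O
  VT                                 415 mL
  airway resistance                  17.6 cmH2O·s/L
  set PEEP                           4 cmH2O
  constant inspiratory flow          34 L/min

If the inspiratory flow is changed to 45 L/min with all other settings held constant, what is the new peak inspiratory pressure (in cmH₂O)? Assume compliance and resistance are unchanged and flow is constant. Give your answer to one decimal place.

Flow: 34 L/min ÷ 60 = 0.5667 L/s.
New flow: 45 L/min ÷ 60 = 0.75 L/s.
PIP = Vt/C + R·V̇ + PEEP (constant-flow equation of motion).
Only the resistive term changes: ΔPIP = R × ΔV̇ = 17.6 × (0.75 − 0.5667) = 17.6 × 0.1833 = 3.226 cmH2O.
Original PIP = 415/37.7 + 17.6×0.5667 + 4 = 24.982 cmH2O; new PIP = 24.982 + (3.226) = 28.208 cmH2O.

28.2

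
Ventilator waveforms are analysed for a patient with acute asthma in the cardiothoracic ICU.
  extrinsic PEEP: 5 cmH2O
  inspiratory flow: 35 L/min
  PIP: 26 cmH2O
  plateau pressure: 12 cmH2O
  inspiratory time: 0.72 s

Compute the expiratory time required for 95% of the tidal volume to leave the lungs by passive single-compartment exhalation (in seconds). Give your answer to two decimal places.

4.31

Flow: 35 L/min ÷ 60 = 0.5833 L/s.
Vt = flow × Ti = 0.5833 L/s × 0.72 s × 1000 mL/L = 419.98 mL.
R = (PIP − Pplat)/V̇ = (26 − 12) / 0.5833 = 14.0/0.5833 = 24.001 cmH2O·s/L.
C = Vt/(Pplat − PEEP) = 419.98 / (12 − 5) = 419.98/7.0 = 59.997 mL/cmH2O.
τ = R × C = 24.001 × 0.06 L/cmH2O = 1.44 s.
t = −τ·ln(1 − 0.95) = −1.44·ln(0.05) = 4.314 s.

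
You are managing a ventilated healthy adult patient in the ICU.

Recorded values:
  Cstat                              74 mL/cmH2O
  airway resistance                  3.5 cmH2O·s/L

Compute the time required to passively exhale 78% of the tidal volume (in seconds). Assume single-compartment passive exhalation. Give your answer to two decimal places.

τ = R × C = 3.5 × 74 mL/cmH2O = 3.5 × 0.074 L/cmH2O = 0.259 s.
Exhaled fraction f = 1 − e^(−t/τ) → t = −τ·ln(1 − f) = −0.259·ln(0.22) = 0.3922 s.

0.39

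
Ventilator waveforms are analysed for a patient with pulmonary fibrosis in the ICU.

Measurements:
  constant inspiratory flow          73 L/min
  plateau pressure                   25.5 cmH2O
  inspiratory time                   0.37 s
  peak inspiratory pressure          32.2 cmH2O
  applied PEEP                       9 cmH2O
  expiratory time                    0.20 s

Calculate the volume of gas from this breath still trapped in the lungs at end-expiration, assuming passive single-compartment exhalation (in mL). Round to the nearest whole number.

119

Flow: 73 L/min ÷ 60 = 1.2167 L/s.
Vt = flow × Ti = 1.2167 L/s × 0.37 s × 1000 mL/L = 450.18 mL.
R = (PIP − Pplat)/V̇ = (32.2 − 25.5) / 1.2167 = 6.7/1.2167 = 5.507 cmH2O·s/L.
C = Vt/(Pplat − PEEP) = 450.18 / (25.5 − 9) = 450.18/16.5 = 27.284 mL/cmH2O.
τ = R × C = 5.507 × 0.02728 L/cmH2O = 0.1502 s.
Fraction remaining = e^(−Te/τ) = e^(−0.20/0.1502) = 0.2641.
Trapped volume = 450.18 × 0.2641 = 118.89 mL.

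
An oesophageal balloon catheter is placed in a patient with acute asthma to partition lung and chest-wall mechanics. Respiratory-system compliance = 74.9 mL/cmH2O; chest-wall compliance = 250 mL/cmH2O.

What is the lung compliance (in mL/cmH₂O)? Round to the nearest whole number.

1/CL = 1/Crs − 1/Ccw.
1/CL = 1/74.9 − 1/250 = 0.009351.
CL = 106.94 mL/cmH2O.

107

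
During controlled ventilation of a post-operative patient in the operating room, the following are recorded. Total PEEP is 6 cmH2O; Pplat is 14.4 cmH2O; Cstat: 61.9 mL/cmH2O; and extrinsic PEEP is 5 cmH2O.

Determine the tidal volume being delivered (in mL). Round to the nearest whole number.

End-expiratory occlusion gives total PEEP = 6 cmH2O (intrinsic PEEP = 6 − 5 = 1). Use total PEEP for the elastic gradient.
Vt = Cstat × (Pplat − PEEPtotal) = 61.9 × (14.4 − 6) = 61.9 × 8.4 = 519.96 mL.

520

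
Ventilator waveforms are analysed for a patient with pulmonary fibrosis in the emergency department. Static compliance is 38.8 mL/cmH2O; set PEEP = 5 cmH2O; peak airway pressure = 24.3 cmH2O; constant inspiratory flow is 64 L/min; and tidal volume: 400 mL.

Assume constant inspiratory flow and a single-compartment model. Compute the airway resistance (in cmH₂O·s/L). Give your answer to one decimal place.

Flow: 64 L/min ÷ 60 = 1.0667 L/s.
Equation of motion (constant flow): PIP = Vt/C + R·V̇ + PEEP.
R·V̇ = PIP − Vt/C − PEEP = 24.3 − 400/38.8 − 5 = 24.3 − 10.309 − 5 = 8.991 cmH2O.
R = 8.991 / 1.0667 = 8.429 cmH2O·s/L.

8.4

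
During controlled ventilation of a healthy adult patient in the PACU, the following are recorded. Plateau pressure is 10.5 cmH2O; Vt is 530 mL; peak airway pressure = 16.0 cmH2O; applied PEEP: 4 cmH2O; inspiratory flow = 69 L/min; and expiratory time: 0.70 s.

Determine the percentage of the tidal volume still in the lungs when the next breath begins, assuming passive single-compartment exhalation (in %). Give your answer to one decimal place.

16.6

Flow: 69 L/min ÷ 60 = 1.15 L/s.
R = (PIP − Pplat)/V̇ = (16.0 − 10.5) / 1.15 = 5.5/1.15 = 4.783 cmH2O·s/L.
C = Vt/(Pplat − PEEP) = 530.0 / (10.5 − 4) = 530.0/6.5 = 81.538 mL/cmH2O.
τ = R × C = 4.783 × 0.08154 L/cmH2O = 0.39 s.
Fraction remaining at end-expiration = e^(−Te/τ) = e^(−0.70/0.39) = 0.1661 → 16.61%.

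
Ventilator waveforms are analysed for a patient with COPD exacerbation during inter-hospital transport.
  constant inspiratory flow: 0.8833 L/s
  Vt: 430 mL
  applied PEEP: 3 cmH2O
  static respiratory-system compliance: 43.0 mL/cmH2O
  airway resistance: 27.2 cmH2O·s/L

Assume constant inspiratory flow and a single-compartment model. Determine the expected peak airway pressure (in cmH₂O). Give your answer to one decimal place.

Equation of motion (constant flow): PIP = Vt/C + R·V̇ + PEEP.
PIP = 430/43.0 + 27.2×0.8833 + 3 = 10.0 + 24.026 + 3 = 37.026 cmH2O.

37.0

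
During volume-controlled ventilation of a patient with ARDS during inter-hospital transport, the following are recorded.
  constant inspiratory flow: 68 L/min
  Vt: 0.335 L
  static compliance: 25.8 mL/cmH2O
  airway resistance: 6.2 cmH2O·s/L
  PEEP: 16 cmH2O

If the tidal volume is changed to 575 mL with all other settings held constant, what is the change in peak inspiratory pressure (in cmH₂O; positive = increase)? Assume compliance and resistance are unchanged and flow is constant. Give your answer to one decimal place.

9.3

PIP = Vt/C + R·V̇ + PEEP (constant-flow equation of motion).
Only the elastic term changes: ΔPIP = ΔVt / C = (575 − 335) / 25.8 = 9.302 cmH2O.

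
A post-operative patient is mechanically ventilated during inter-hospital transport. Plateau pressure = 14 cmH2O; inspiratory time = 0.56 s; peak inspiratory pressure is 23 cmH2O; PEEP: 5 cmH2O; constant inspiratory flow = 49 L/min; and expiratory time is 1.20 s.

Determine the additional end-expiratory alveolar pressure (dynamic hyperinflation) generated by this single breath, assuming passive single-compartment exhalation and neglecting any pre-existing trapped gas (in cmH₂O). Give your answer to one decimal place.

1.1

Flow: 49 L/min ÷ 60 = 0.8167 L/s.
Vt = flow × Ti = 0.8167 L/s × 0.56 s × 1000 mL/L = 457.35 mL.
R = (PIP − Pplat)/V̇ = (23 − 14) / 0.8167 = 9.0/0.8167 = 11.02 cmH2O·s/L.
C = Vt/(Pplat − PEEP) = 457.35 / (14 − 5) = 457.35/9.0 = 50.817 mL/cmH2O.
τ = R × C = 11.02 × 0.05082 L/cmH2O = 0.56 s.
Fraction remaining = e^(−Te/τ) = e^(−1.20/0.56) = 0.1173; trapped volume = 457.35 × 0.1173 = 53.647 mL.
Additional alveolar pressure from trapping ≈ V_trapped / C = 53.647 / 50.817 = 1.056 cmH2O.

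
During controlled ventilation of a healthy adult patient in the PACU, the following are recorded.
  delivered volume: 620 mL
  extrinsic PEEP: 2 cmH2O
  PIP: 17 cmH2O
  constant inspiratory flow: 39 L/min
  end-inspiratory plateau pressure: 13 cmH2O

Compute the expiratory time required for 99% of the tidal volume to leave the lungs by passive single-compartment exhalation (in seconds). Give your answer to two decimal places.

Flow: 39 L/min ÷ 60 = 0.65 L/s.
R = (PIP − Pplat)/V̇ = (17 − 13) / 0.65 = 4.0/0.65 = 6.154 cmH2O·s/L.
C = Vt/(Pplat − PEEP) = 620.0 / (13 − 2) = 620.0/11.0 = 56.364 mL/cmH2O.
τ = R × C = 6.154 × 0.05636 L/cmH2O = 0.3468 s.
t = −τ·ln(1 − 0.99) = −0.3468·ln(0.01) = 1.597 s.

1.60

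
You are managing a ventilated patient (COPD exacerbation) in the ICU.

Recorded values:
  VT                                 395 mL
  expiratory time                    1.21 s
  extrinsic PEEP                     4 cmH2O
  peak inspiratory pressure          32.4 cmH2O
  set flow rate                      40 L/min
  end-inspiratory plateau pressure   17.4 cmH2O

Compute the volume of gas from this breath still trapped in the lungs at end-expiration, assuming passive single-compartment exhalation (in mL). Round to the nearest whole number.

Flow: 40 L/min ÷ 60 = 0.6667 L/s.
R = (PIP − Pplat)/V̇ = (32.4 − 17.4) / 0.6667 = 15.0/0.6667 = 22.499 cmH2O·s/L.
C = Vt/(Pplat − PEEP) = 395.0 / (17.4 − 4) = 395.0/13.4 = 29.478 mL/cmH2O.
τ = R × C = 22.499 × 0.02948 L/cmH2O = 0.6633 s.
Fraction remaining = e^(−Te/τ) = e^(−1.21/0.6633) = 0.1613.
Trapped volume = 395.0 × 0.1613 = 63.714 mL.

64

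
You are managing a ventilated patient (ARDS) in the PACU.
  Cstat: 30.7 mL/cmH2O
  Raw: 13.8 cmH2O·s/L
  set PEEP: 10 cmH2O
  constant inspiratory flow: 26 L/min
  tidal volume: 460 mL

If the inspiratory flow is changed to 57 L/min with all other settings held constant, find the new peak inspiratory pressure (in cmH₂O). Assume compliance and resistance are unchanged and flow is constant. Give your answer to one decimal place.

Flow: 26 L/min ÷ 60 = 0.4333 L/s.
New flow: 57 L/min ÷ 60 = 0.95 L/s.
PIP = Vt/C + R·V̇ + PEEP (constant-flow equation of motion).
Only the resistive term changes: ΔPIP = R × ΔV̇ = 13.8 × (0.95 − 0.4333) = 13.8 × 0.5167 = 7.13 cmH2O.
Original PIP = 460/30.7 + 13.8×0.4333 + 10 = 30.963 cmH2O; new PIP = 30.963 + (7.13) = 38.093 cmH2O.

38.1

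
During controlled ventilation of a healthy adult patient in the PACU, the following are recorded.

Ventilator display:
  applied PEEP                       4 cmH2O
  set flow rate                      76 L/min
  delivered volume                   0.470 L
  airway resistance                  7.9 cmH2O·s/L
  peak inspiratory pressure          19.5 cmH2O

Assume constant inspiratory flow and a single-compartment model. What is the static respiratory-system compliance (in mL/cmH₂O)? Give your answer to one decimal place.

Flow: 76 L/min ÷ 60 = 1.2667 L/s.
Equation of motion (constant flow): PIP = Vt/C + R·V̇ + PEEP.
Vt/C = PIP − R·V̇ − PEEP = 19.5 − 7.9×1.2667 − 4 = 19.5 − 10.007 − 4 = 5.493 cmH2O.
C = Vt / 5.493 = 470 / 5.493 = 85.563 mL/cmH2O.

85.6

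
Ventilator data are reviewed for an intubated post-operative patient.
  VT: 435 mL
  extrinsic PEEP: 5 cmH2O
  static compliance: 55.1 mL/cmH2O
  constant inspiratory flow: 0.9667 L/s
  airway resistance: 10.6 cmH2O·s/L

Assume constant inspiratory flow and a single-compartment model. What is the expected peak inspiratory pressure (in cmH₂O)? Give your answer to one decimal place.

23.1

Equation of motion (constant flow): PIP = Vt/C + R·V̇ + PEEP.
PIP = 435/55.1 + 10.6×0.9667 + 5 = 7.895 + 10.247 + 5 = 23.142 cmH2O.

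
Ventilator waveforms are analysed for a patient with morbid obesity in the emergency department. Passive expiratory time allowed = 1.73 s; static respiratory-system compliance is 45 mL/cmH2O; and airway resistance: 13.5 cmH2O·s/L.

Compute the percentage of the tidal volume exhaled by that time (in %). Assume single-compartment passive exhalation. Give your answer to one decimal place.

τ = R × C = 13.5 × 45 mL/cmH2O = 13.5 × 0.045 L/cmH2O = 0.6075 s.
Passive exhalation: V(t)/V₀ = e^(−t/τ) = e^(−1.73/0.6075) = 0.05798.
Fraction exhaled = 1 − 0.05798 = 0.942 → 94.2%.

94.2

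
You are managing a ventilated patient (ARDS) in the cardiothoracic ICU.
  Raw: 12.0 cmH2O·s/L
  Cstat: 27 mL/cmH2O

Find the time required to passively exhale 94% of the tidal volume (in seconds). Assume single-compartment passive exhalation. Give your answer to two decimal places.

τ = R × C = 12.0 × 27 mL/cmH2O = 12.0 × 0.027 L/cmH2O = 0.324 s.
Exhaled fraction f = 1 − e^(−t/τ) → t = −τ·ln(1 − f) = −0.324·ln(0.06) = 0.9115 s.

0.91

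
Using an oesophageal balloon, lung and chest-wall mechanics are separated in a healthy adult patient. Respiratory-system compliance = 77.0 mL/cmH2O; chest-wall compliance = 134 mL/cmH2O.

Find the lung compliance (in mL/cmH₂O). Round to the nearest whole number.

1/CL = 1/Crs − 1/Ccw.
1/CL = 1/77.0 − 1/134 = 0.005524.
CL = 181.03 mL/cmH2O.

181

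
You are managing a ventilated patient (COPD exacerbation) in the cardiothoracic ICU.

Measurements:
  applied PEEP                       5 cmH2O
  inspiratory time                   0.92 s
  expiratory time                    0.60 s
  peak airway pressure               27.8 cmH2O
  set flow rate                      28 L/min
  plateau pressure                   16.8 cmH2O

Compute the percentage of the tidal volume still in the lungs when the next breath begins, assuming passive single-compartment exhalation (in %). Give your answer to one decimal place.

Flow: 28 L/min ÷ 60 = 0.4667 L/s.
Vt = flow × Ti = 0.4667 L/s × 0.92 s × 1000 mL/L = 429.36 mL.
R = (PIP − Pplat)/V̇ = (27.8 − 16.8) / 0.4667 = 11.0/0.4667 = 23.57 cmH2O·s/L.
C = Vt/(Pplat − PEEP) = 429.36 / (16.8 − 5) = 429.36/11.8 = 36.386 mL/cmH2O.
τ = R × C = 23.57 × 0.03639 L/cmH2O = 0.8577 s.
Fraction remaining at end-expiration = e^(−Te/τ) = e^(−0.60/0.8577) = 0.4968 → 49.68%.

49.7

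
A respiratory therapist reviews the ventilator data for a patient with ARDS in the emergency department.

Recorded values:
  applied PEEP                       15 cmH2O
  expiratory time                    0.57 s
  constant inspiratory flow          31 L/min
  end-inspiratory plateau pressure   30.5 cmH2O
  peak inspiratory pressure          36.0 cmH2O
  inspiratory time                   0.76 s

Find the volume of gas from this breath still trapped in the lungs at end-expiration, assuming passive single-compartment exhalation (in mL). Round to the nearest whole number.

47

Flow: 31 L/min ÷ 60 = 0.5167 L/s.
Vt = flow × Ti = 0.5167 L/s × 0.76 s × 1000 mL/L = 392.69 mL.
R = (PIP − Pplat)/V̇ = (36.0 − 30.5) / 0.5167 = 5.5/0.5167 = 10.644 cmH2O·s/L.
C = Vt/(Pplat − PEEP) = 392.69 / (30.5 − 15) = 392.69/15.5 = 25.335 mL/cmH2O.
τ = R × C = 10.644 × 0.02534 L/cmH2O = 0.2697 s.
Fraction remaining = e^(−Te/τ) = e^(−0.57/0.2697) = 0.1208.
Trapped volume = 392.69 × 0.1208 = 47.437 mL.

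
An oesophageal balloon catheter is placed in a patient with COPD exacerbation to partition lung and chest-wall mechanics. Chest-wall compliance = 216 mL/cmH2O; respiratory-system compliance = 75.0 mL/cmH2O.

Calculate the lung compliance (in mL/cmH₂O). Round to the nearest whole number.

1/CL = 1/Crs − 1/Ccw.
1/CL = 1/75.0 − 1/216 = 0.008704.
CL = 114.89 mL/cmH2O.

115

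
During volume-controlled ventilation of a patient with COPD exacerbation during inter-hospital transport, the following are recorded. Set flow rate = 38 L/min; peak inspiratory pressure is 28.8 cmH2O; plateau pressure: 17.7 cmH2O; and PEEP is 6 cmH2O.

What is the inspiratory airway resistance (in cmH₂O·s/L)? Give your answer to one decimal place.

Flow: 38 L/min ÷ 60 = 0.6333 L/s.
Raw = (PIP − Pplat) / flow = (28.8 − 17.7) / 0.6333 = 11.1 / 0.6333 = 17.527 cmH2O·s/L.

17.5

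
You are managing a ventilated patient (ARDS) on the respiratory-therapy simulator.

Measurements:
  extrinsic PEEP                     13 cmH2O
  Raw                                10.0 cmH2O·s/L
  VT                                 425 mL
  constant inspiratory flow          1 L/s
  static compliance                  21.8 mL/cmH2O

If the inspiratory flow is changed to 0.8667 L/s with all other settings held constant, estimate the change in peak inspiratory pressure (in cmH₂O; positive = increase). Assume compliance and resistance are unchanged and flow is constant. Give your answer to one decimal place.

PIP = Vt/C + R·V̇ + PEEP (constant-flow equation of motion).
Only the resistive term changes: ΔPIP = R × ΔV̇ = 10.0 × (0.8667 − 1) = 10.0 × -0.1333 = -1.333 cmH2O.

-1.3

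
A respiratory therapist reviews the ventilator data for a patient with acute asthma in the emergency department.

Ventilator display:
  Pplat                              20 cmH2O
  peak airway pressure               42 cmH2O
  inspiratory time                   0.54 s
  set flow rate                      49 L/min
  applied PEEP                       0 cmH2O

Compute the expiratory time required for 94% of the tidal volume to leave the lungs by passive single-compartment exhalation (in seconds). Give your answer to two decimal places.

Flow: 49 L/min ÷ 60 = 0.8167 L/s.
Vt = flow × Ti = 0.8167 L/s × 0.54 s × 1000 mL/L = 441.02 mL.
R = (PIP − Pplat)/V̇ = (42 − 20) / 0.8167 = 22.0/0.8167 = 26.938 cmH2O·s/L.
C = Vt/(Pplat − PEEP) = 441.02 / (20 − 0) = 441.02/20.0 = 22.051 mL/cmH2O.
τ = R × C = 26.938 × 0.02205 L/cmH2O = 0.594 s.
t = −τ·ln(1 − 0.94) = −0.594·ln(0.06) = 1.671 s.

1.67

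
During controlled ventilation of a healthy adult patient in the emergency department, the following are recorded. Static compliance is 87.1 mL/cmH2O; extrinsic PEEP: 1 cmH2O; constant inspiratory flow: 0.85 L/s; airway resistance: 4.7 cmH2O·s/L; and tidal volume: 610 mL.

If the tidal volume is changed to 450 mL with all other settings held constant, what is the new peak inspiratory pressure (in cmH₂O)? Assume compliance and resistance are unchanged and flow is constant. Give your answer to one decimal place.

PIP = Vt/C + R·V̇ + PEEP (constant-flow equation of motion).
Only the elastic term changes: ΔPIP = ΔVt / C = (450 − 610) / 87.1 = -1.837 cmH2O.
Original PIP = 610/87.1 + 4.7×0.85 + 1 = 11.998 cmH2O; new PIP = 11.998 + (-1.837) = 10.161 cmH2O.

10.2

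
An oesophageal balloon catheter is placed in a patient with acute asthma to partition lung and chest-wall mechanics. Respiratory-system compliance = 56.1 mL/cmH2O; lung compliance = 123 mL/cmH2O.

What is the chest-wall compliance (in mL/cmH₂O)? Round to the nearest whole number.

103

1/Ccw = 1/Crs − 1/CL.
1/Ccw = 1/56.1 − 1/123 = 0.009695.
Ccw = 103.15 mL/cmH2O.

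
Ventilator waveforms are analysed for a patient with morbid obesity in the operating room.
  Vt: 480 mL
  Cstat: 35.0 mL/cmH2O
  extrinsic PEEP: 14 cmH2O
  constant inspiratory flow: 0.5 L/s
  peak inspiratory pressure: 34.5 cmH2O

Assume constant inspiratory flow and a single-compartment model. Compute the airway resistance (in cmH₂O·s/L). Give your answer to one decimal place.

13.6

Equation of motion (constant flow): PIP = Vt/C + R·V̇ + PEEP.
R·V̇ = PIP − Vt/C − PEEP = 34.5 − 480/35.0 − 14 = 34.5 − 13.714 − 14 = 6.786 cmH2O.
R = 6.786 / 0.5 = 13.572 cmH2O·s/L.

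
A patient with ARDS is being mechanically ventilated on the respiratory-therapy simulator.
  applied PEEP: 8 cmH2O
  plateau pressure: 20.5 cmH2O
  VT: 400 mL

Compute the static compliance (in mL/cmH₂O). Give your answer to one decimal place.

Cstat = Vt / (Pplat − PEEP) = 400 / (20.5 − 8) = 400 / 12.5 = 32.0 mL/cmH2O.

32.0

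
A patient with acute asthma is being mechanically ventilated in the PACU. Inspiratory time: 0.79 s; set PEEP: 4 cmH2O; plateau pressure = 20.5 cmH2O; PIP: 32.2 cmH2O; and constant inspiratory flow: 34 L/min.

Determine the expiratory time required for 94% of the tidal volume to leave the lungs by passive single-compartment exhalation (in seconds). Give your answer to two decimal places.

Flow: 34 L/min ÷ 60 = 0.5667 L/s.
Vt = flow × Ti = 0.5667 L/s × 0.79 s × 1000 mL/L = 447.69 mL.
R = (PIP − Pplat)/V̇ = (32.2 − 20.5) / 0.5667 = 11.7/0.5667 = 20.646 cmH2O·s/L.
C = Vt/(Pplat − PEEP) = 447.69 / (20.5 − 4) = 447.69/16.5 = 27.133 mL/cmH2O.
τ = R × C = 20.646 × 0.02713 L/cmH2O = 0.5601 s.
t = −τ·ln(1 − 0.94) = −0.5601·ln(0.06) = 1.576 s.

1.58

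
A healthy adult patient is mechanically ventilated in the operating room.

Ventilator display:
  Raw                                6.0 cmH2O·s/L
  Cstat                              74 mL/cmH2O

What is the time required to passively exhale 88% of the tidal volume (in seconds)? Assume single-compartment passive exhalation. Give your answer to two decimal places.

0.94

τ = R × C = 6.0 × 74 mL/cmH2O = 6.0 × 0.074 L/cmH2O = 0.444 s.
Exhaled fraction f = 1 − e^(−t/τ) → t = −τ·ln(1 − f) = −0.444·ln(0.12) = 0.9414 s.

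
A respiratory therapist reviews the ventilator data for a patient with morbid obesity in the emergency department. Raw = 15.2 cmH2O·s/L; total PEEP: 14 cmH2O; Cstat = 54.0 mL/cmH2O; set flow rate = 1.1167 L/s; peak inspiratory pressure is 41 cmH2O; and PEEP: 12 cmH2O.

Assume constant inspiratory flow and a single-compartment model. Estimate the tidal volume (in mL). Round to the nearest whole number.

541

Total PEEP = 14 cmH2O (set 12 + intrinsic 2); this is the baseline alveolar pressure.
Equation of motion (constant flow): PIP = Vt/C + R·V̇ + PEEP.
Vt/C = PIP − R·V̇ − PEEP = 41 − 16.974 − 14 = 10.026 cmH2O.
Vt = C × 10.026 = 54.0 × 10.026 = 541.4 mL.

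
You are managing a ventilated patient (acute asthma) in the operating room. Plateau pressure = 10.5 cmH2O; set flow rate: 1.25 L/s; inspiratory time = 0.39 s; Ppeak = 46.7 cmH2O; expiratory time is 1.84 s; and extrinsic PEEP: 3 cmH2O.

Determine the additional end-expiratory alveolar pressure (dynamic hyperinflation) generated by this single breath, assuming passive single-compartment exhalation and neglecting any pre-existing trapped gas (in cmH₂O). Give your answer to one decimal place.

Vt = flow × Ti = 1.25 L/s × 0.39 s × 1000 mL/L = 487.5 mL.
R = (PIP − Pplat)/V̇ = (46.7 − 10.5) / 1.25 = 36.2/1.25 = 28.96 cmH2O·s/L.
C = Vt/(Pplat − PEEP) = 487.5 / (10.5 − 3) = 487.5/7.5 = 65.0 mL/cmH2O.
τ = R × C = 28.96 × 0.065 L/cmH2O = 1.882 s.
Fraction remaining = e^(−Te/τ) = e^(−1.84/1.882) = 0.3762; trapped volume = 487.5 × 0.3762 = 183.4 mL.
Additional alveolar pressure from trapping ≈ V_trapped / C = 183.4 / 65.0 = 2.822 cmH2O.

2.8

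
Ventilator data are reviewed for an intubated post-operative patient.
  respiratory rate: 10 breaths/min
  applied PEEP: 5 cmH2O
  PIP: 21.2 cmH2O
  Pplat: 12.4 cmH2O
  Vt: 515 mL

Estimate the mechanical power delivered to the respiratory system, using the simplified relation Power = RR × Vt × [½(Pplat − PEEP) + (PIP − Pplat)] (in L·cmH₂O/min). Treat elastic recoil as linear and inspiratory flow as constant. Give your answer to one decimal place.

64.4

Per-breath work = Vt × [½(Pplat−PEEP) + (PIP−Pplat)] = 0.515 × [0.5×7.4 + 8.8] = 0.515 × 12.5 = 6.438 L·cmH2O.
Power = 10 × 6.438 = 64.38 L·cmH2O/min.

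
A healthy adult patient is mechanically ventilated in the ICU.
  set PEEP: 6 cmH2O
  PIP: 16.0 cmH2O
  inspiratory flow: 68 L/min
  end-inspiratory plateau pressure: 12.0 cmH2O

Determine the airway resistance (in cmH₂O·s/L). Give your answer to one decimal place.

3.5

Flow: 68 L/min ÷ 60 = 1.1333 L/s.
Raw = (PIP − Pplat) / flow = (16.0 − 12.0) / 1.1333 = 4.0 / 1.1333 = 3.53 cmH2O·s/L.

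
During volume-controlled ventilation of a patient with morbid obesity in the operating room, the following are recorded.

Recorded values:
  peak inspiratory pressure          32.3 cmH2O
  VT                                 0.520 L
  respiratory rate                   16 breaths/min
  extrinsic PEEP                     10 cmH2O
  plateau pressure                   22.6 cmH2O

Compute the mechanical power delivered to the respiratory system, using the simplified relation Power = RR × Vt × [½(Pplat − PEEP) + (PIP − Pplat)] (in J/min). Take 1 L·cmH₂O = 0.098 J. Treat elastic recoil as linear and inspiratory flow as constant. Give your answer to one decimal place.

13.0

Per-breath work = Vt × [½(Pplat−PEEP) + (PIP−Pplat)] = 0.520 × [0.5×12.6 + 9.7] = 0.520 × 16.0 = 8.32 L·cmH2O.
Power = 16 × 8.32 = 133.12 L·cmH2O/min.
× 0.098 J/(L·cmH2O) → 13.046 J/min.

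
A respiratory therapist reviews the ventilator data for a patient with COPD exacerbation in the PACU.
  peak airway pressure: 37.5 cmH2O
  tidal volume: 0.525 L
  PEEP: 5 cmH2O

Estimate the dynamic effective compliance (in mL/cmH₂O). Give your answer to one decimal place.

Dynamic compliance = Vt / (PIP − PEEP) = 525 / (37.5 − 5) = 525 / 32.5 = 16.154 mL/cmH2O.

16.2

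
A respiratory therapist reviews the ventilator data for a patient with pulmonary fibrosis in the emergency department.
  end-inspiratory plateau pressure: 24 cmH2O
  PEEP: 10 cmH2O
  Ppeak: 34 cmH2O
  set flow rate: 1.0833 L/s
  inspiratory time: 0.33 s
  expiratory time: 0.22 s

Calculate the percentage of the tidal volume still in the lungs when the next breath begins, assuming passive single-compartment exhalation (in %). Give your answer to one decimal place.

Vt = flow × Ti = 1.0833 L/s × 0.33 s × 1000 mL/L = 357.49 mL.
R = (PIP − Pplat)/V̇ = (34 − 24) / 1.0833 = 10.0/1.0833 = 9.231 cmH2O·s/L.
C = Vt/(Pplat − PEEP) = 357.49 / (24 − 10) = 357.49/14.0 = 25.535 mL/cmH2O.
τ = R × C = 9.231 × 0.02554 L/cmH2O = 0.2358 s.
Fraction remaining at end-expiration = e^(−Te/τ) = e^(−0.22/0.2358) = 0.3934 → 39.34%.

39.3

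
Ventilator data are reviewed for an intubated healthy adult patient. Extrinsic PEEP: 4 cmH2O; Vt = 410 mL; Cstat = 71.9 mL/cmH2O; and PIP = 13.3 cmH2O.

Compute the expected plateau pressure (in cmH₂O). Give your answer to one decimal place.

Pplat = PEEP + Vt / Cstat = 4 + 410 / 71.9 = 4 + 5.702 = 9.702 cmH2O.

9.7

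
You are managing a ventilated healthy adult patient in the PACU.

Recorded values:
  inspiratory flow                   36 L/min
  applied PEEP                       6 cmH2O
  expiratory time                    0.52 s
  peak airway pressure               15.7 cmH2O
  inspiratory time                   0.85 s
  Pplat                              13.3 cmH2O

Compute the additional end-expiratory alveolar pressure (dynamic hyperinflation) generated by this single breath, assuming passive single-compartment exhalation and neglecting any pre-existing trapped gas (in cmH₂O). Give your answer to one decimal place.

Flow: 36 L/min ÷ 60 = 0.6 L/s.
Vt = flow × Ti = 0.6 L/s × 0.85 s × 1000 mL/L = 510.0 mL.
R = (PIP − Pplat)/V̇ = (15.7 − 13.3) / 0.6 = 2.4/0.6 = 4.0 cmH2O·s/L.
C = Vt/(Pplat − PEEP) = 510.0 / (13.3 − 6) = 510.0/7.3 = 69.863 mL/cmH2O.
τ = R × C = 4.0 × 0.06986 L/cmH2O = 0.2794 s.
Fraction remaining = e^(−Te/τ) = e^(−0.52/0.2794) = 0.1555; trapped volume = 510.0 × 0.1555 = 79.305 mL.
Additional alveolar pressure from trapping ≈ V_trapped / C = 79.305 / 69.863 = 1.135 cmH2O.

1.1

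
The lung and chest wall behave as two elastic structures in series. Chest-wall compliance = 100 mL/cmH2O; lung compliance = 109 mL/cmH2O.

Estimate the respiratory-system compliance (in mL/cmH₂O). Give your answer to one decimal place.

Lung and chest wall are elastances in series: 1/Crs = 1/CL + 1/Ccw.
1/Crs = 1/109 + 1/100 = 0.01917.
Crs = 52.165 mL/cmH2O.

52.2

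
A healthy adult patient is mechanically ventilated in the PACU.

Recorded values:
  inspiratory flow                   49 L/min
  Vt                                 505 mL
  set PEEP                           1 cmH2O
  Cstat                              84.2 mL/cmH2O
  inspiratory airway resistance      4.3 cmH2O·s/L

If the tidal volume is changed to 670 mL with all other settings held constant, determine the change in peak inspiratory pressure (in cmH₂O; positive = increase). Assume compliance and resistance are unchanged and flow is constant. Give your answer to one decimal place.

PIP = Vt/C + R·V̇ + PEEP (constant-flow equation of motion).
Only the elastic term changes: ΔPIP = ΔVt / C = (670 − 505) / 84.2 = 1.96 cmH2O.

2.0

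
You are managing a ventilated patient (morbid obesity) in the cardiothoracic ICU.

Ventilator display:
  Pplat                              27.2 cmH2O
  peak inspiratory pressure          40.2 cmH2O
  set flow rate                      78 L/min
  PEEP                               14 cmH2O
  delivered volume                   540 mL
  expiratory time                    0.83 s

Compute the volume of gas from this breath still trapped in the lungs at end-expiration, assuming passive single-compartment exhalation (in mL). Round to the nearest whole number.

Flow: 78 L/min ÷ 60 = 1.3 L/s.
R = (PIP − Pplat)/V̇ = (40.2 − 27.2) / 1.3 = 13.0/1.3 = 10.0 cmH2O·s/L.
C = Vt/(Pplat − PEEP) = 540.0 / (27.2 − 14) = 540.0/13.2 = 40.909 mL/cmH2O.
τ = R × C = 10.0 × 0.04091 L/cmH2O = 0.4091 s.
Fraction remaining = e^(−Te/τ) = e^(−0.83/0.4091) = 0.1315.
Trapped volume = 540.0 × 0.1315 = 71.01 mL.

71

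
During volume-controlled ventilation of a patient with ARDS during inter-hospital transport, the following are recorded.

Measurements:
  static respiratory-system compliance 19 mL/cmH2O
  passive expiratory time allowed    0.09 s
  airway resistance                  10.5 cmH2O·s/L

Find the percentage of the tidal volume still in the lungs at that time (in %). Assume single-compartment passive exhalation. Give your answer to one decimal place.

τ = R × C = 10.5 × 19 mL/cmH2O = 10.5 × 0.019 L/cmH2O = 0.1995 s.
Passive exhalation: V(t)/V₀ = e^(−t/τ) = e^(−0.09/0.1995) = 0.6369.
Fraction remaining = 0.6369 → 63.69%.

63.7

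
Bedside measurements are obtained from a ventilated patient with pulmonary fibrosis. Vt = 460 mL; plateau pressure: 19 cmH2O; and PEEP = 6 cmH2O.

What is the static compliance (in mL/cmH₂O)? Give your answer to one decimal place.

35.4

Cstat = Vt / (Pplat − PEEP) = 460 / (19 − 6) = 460 / 13.0 = 35.385 mL/cmH2O.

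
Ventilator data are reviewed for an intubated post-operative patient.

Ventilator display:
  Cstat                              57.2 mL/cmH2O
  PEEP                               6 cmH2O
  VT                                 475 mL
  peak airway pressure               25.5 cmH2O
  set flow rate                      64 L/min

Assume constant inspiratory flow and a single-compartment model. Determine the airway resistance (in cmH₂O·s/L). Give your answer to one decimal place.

10.5

Flow: 64 L/min ÷ 60 = 1.0667 L/s.
Equation of motion (constant flow): PIP = Vt/C + R·V̇ + PEEP.
R·V̇ = PIP − Vt/C − PEEP = 25.5 − 475/57.2 − 6 = 25.5 − 8.304 − 6 = 11.196 cmH2O.
R = 11.196 / 1.0667 = 10.496 cmH2O·s/L.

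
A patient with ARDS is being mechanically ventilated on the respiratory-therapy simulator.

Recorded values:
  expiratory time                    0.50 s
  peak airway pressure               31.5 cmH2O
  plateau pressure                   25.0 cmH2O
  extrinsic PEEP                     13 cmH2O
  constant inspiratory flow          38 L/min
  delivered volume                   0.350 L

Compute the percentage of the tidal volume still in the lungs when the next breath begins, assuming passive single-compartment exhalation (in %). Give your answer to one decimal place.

18.8

Flow: 38 L/min ÷ 60 = 0.6333 L/s.
R = (PIP − Pplat)/V̇ = (31.5 − 25.0) / 0.6333 = 6.5/0.6333 = 10.264 cmH2O·s/L.
C = Vt/(Pplat − PEEP) = 350.0 / (25.0 − 13) = 350.0/12.0 = 29.167 mL/cmH2O.
τ = R × C = 10.264 × 0.02917 L/cmH2O = 0.2994 s.
Fraction remaining at end-expiration = e^(−Te/τ) = e^(−0.50/0.2994) = 0.1882 → 18.82%.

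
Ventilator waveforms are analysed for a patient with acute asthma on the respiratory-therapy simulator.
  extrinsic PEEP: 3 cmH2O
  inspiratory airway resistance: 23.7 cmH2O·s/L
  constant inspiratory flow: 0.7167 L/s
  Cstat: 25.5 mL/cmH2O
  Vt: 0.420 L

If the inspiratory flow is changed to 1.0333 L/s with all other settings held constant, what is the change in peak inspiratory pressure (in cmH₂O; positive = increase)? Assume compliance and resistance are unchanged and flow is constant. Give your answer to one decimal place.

7.5

PIP = Vt/C + R·V̇ + PEEP (constant-flow equation of motion).
Only the resistive term changes: ΔPIP = R × ΔV̇ = 23.7 × (1.0333 − 0.7167) = 23.7 × 0.3166 = 7.503 cmH2O.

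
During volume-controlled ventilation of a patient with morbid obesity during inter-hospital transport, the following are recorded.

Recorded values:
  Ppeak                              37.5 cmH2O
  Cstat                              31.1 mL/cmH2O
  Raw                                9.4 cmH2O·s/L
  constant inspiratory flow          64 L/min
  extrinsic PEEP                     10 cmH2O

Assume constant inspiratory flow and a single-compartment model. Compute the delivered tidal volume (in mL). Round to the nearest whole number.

Flow: 64 L/min ÷ 60 = 1.0667 L/s.
Equation of motion (constant flow): PIP = Vt/C + R·V̇ + PEEP.
Vt/C = PIP − R·V̇ − PEEP = 37.5 − 10.027 − 10 = 17.473 cmH2O.
Vt = C × 17.473 = 31.1 × 17.473 = 543.41 mL.

543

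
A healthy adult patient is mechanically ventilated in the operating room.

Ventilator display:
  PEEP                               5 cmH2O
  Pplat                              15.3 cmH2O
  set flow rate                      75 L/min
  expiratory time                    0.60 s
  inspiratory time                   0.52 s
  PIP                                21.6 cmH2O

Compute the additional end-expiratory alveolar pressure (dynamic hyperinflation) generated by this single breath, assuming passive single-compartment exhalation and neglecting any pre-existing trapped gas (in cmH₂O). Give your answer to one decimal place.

Flow: 75 L/min ÷ 60 = 1.25 L/s.
Vt = flow × Ti = 1.25 L/s × 0.52 s × 1000 mL/L = 650.0 mL.
R = (PIP − Pplat)/V̇ = (21.6 − 15.3) / 1.25 = 6.3/1.25 = 5.04 cmH2O·s/L.
C = Vt/(Pplat − PEEP) = 650.0 / (15.3 − 5) = 650.0/10.3 = 63.107 mL/cmH2O.
τ = R × C = 5.04 × 0.06311 L/cmH2O = 0.3181 s.
Fraction remaining = e^(−Te/τ) = e^(−0.60/0.3181) = 0.1516; trapped volume = 650.0 × 0.1516 = 98.54 mL.
Additional alveolar pressure from trapping ≈ V_trapped / C = 98.54 / 63.107 = 1.561 cmH2O.

1.6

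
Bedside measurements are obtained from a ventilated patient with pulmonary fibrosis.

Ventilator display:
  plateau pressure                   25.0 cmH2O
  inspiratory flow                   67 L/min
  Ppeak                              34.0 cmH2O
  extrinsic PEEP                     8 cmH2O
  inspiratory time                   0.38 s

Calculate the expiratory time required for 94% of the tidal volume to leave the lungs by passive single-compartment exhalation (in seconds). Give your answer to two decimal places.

Flow: 67 L/min ÷ 60 = 1.1167 L/s.
Vt = flow × Ti = 1.1167 L/s × 0.38 s × 1000 mL/L = 424.35 mL.
R = (PIP − Pplat)/V̇ = (34.0 − 25.0) / 1.1167 = 9.0/1.1167 = 8.059 cmH2O·s/L.
C = Vt/(Pplat − PEEP) = 424.35 / (25.0 − 8) = 424.35/17.0 = 24.962 mL/cmH2O.
τ = R × C = 8.059 × 0.02496 L/cmH2O = 0.2012 s.
t = −τ·ln(1 − 0.94) = −0.2012·ln(0.06) = 0.5661 s.

0.57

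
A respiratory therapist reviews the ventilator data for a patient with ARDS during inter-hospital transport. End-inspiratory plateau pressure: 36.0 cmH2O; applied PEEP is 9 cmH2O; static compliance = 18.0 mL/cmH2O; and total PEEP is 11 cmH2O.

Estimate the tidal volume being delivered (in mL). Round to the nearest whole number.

End-expiratory occlusion gives total PEEP = 11 cmH2O (intrinsic PEEP = 11 − 9 = 2). Use total PEEP for the elastic gradient.
Vt = Cstat × (Pplat − PEEPtotal) = 18.0 × (36.0 − 11) = 18.0 × 25.0 = 450.0 mL.

450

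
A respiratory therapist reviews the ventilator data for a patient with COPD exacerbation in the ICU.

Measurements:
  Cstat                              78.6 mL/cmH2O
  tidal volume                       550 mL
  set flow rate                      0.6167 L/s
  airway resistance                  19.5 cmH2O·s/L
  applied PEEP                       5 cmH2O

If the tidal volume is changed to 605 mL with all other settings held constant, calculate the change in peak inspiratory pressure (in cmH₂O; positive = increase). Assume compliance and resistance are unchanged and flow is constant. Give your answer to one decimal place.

PIP = Vt/C + R·V̇ + PEEP (constant-flow equation of motion).
Only the elastic term changes: ΔPIP = ΔVt / C = (605 − 550) / 78.6 = 0.6997 cmH2O.

0.7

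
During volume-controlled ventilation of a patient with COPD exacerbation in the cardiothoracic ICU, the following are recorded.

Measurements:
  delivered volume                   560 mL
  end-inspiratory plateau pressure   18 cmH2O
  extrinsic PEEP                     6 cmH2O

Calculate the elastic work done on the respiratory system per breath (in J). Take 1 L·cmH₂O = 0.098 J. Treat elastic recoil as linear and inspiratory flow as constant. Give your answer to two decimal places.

Elastic work ≈ ½ × (Pplat − PEEP) × Vt = 0.5 × (18 − 6) × 0.560 L = 0.5 × 12.0 × 0.560 = 3.36 L·cmH2O.
× 0.098 J/(L·cmH2O) → 0.3293 J.

0.33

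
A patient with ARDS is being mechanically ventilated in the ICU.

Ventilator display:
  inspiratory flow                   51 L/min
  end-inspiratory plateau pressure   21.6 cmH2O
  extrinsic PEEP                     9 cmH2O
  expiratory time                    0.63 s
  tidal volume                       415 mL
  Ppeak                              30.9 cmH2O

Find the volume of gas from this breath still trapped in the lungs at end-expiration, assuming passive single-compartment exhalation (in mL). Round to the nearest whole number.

72

Flow: 51 L/min ÷ 60 = 0.85 L/s.
R = (PIP − Pplat)/V̇ = (30.9 − 21.6) / 0.85 = 9.3/0.85 = 10.941 cmH2O·s/L.
C = Vt/(Pplat − PEEP) = 415.0 / (21.6 − 9) = 415.0/12.6 = 32.937 mL/cmH2O.
τ = R × C = 10.941 × 0.03294 L/cmH2O = 0.3604 s.
Fraction remaining = e^(−Te/τ) = e^(−0.63/0.3604) = 0.1741.
Trapped volume = 415.0 × 0.1741 = 72.252 mL.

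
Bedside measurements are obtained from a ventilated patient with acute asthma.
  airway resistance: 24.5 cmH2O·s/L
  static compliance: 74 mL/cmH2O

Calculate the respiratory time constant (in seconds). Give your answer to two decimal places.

1.81

τ = R × C = 24.5 × 74 mL/cmH2O = 24.5 × 0.074 L/cmH2O = 1.813 s.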